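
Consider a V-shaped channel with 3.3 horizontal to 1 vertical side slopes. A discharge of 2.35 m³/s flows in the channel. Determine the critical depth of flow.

y_c = 0.635 m

At critical depth, Q² T / (g A³) = 1, i.e. A³/T = Q²/g = 2.35²/9.81 = 0.5629.
Try y = 0.731 m: A³/T = 1.137 — over.
Try y = 0.53 m: A³/T = 0.2277 — short.
Try y = 0.635 m: A³/T = 0.5622 — matches.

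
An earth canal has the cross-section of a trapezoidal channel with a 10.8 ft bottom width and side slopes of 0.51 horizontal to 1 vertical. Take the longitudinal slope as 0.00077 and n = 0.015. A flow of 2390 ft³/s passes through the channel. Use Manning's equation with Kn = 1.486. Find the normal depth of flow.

Manning's equation rearranged: A R^(2/3) = nQ / (1.486·√S) = 0.015 × 2390 / (1.486 × √0.00077) = 869.4.
Trying y = 12.7 ft: A R^(2/3) = 690.4 — short.
Trying y = 17.6 ft: A R^(2/3) = 1264 — over.
Trying y = 14.4 ft: A R^(2/3) = 868.3 — ≈ 869.4.

y_n = 14.4 ft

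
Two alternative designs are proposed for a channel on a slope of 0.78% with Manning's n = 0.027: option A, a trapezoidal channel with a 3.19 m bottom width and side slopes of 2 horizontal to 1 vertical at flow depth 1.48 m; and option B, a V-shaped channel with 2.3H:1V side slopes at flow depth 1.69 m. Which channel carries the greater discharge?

Channel A: With bottom width b = 3.19 m and side slope z = 2: A = (b + zy)y = (3.19 + 2×1.48)×1.48 = 9.102 m²; P = b + 2y√(1+z²) = 3.19 + 2×1.48×2.236 = 9.809 m. Hydraulic radius R = A/P = 9.102/9.809 = 0.9279 m. Q_A = (1/0.027)·9.102·0.9279^(2/3)·√0.0078 = 28.32 m³/s.
Channel B: For a triangular section with side slope z = 2.3: A = zy² = 2.3×1.69² = 6.569 m²; P = 2y√(1+z²) = 2×1.69×2.508 = 8.477 m. Hydraulic radius R = A/P = 6.569/8.477 = 0.7749 m. Q_B = (1/0.027)·6.569·0.7749^(2/3)·√0.0078 = 18.13 m³/s.
Q_A = 28.32 m³/s vs Q_B = 18.13 m³/s, so channel A carries more.

channel A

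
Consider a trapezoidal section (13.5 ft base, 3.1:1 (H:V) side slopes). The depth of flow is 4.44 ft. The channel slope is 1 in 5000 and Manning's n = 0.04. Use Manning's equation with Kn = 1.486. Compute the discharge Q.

Q = 128 ft³/s

With bottom width b = 13.5 ft and side slope z = 3.1: A = (b + zy)y = (13.5 + 3.1×4.44)×4.44 = 121.1 ft²; P = b + 2y√(1+z²) = 13.5 + 2×4.44×3.257 = 42.42 ft.
Hydraulic radius R = A/P = 121.1/42.42 = 2.853 ft.
Manning's equation: Q = (1.486/n) A R^(2/3) S^(1/2) = (1.486/0.04) × 121.1 × 2.853^(2/3) × 0.0002^(1/2) = 128 ft³/s.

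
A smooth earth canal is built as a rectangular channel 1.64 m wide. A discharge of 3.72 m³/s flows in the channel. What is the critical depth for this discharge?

y_c = 0.806 m

For a rectangular channel, critical depth y_c = (q²/g)^(1/3) where q = Q/b = 3.72/1.64 = 2.268 m²/s.
So y_c = (2.268²/9.81)^(1/3) = 0.806 m.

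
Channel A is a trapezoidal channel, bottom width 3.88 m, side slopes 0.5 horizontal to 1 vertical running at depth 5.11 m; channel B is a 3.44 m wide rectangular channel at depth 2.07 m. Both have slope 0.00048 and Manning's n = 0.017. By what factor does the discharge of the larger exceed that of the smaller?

Channel A: With bottom width b = 3.88 m and side slope z = 0.5: A = (b + zy)y = (3.88 + 0.5×5.11)×5.11 = 32.88 m²; P = b + 2y√(1+z²) = 3.88 + 2×5.11×1.118 = 15.31 m. Hydraulic radius R = A/P = 32.88/15.31 = 2.148 m. Q_A = (1/0.017)·32.88·2.148^(2/3)·√0.00048 = 70.56 m³/s.
Channel B: Flow area A = b·y = 3.44 × 2.07 = 7.121 m². Wetted perimeter P = b + 2y = 3.44 + 2×2.07 = 7.58 m. Hydraulic radius R = A/P = 7.121/7.58 = 0.9394 m. Q_B = (1/0.017)·7.121·0.9394^(2/3)·√0.00048 = 8.803 m³/s.
The larger discharge is 70.56 m³/s and the smaller is 8.803 m³/s; the ratio is 8.02.

8.02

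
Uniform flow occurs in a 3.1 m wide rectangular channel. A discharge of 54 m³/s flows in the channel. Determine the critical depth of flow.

y_c = 3.14 m

For a rectangular channel, critical depth y_c = (q²/g)^(1/3) where q = Q/b = 54/3.1 = 17.42 m²/s.
So y_c = (17.42²/9.81)^(1/3) = 3.14 m.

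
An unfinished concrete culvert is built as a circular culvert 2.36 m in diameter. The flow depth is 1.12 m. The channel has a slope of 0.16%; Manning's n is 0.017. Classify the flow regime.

For a circular section of diameter D = 2.36 m at depth y = 1.12 m, the central angle is θ = 2 arccos(1 − 2y/D) = 3.04 rad. Then A = (D²/8)(θ − sin θ) = 2.046 m² and P = Dθ/2 = 3.587 m.
Hydraulic radius R = A/P = 2.046/3.587 = 0.5703 m.
V = (1/n) R^(2/3) √S = (1/0.017) × 0.5703^(2/3) × √0.0016 = 1.618 m/s. Hydraulic depth D_h = A/T = 2.046/2.357 = 0.8679 m.
Froude number Fr = V/√(g·D_h) = 1.618/√(9.81×0.8679) = 0.555, which is less than 1, so the flow is subcritical.

subcritical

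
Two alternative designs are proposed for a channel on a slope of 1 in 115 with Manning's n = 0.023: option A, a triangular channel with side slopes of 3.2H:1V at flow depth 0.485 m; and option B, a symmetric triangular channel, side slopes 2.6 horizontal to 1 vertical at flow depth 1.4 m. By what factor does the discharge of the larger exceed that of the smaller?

13.5

Channel A: For a triangular section with side slope z = 3.2: A = zy² = 3.2×0.485² = 0.7527 m²; P = 2y√(1+z²) = 2×0.485×3.353 = 3.252 m. Hydraulic radius R = A/P = 0.7527/3.252 = 0.2315 m. Q_A = (1/0.023)·0.7527·0.2315^(2/3)·√0.008696 = 1.15 m³/s.
Channel B: For a triangular section with side slope z = 2.6: A = zy² = 2.6×1.4² = 5.096 m²; P = 2y√(1+z²) = 2×1.4×2.786 = 7.8 m. Hydraulic radius R = A/P = 5.096/7.8 = 0.6533 m. Q_B = (1/0.023)·5.096·0.6533^(2/3)·√0.008696 = 15.56 m³/s.
The larger discharge is 15.56 m³/s and the smaller is 1.15 m³/s; the ratio is 13.5.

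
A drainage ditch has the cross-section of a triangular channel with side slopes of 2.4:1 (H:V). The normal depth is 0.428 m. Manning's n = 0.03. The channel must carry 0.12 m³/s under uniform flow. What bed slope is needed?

For a triangular section with side slope z = 2.4: A = zy² = 2.4×0.428² = 0.4396 m²; P = 2y√(1+z²) = 2×0.428×2.6 = 2.226 m.
Hydraulic radius R = A/P = 0.4396/2.226 = 0.1975 m.
From Manning's equation, S = [nQ / (1 A R^(2/3))]² = [0.03 × 0.12 / (1 × 0.4396 × 0.1975^(2/3))]² = 0.000583.

S = 0.000583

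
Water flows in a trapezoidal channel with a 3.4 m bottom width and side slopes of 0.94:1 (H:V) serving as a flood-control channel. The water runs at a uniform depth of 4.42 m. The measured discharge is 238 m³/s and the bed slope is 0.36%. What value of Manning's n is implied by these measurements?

n = 0.014

With bottom width b = 3.4 m and side slope z = 0.94: A = (b + zy)y = (3.4 + 0.94×4.42)×4.42 = 33.39 m²; P = b + 2y√(1+z²) = 3.4 + 2×4.42×1.372 = 15.53 m.
Hydraulic radius R = A/P = 33.39/15.53 = 2.15 m.
Rearranging Manning's equation: n = (1/Q) A R^(2/3) S^(1/2) = (1/238) × 33.39 × 2.15^(2/3) × √0.0036 = 0.014.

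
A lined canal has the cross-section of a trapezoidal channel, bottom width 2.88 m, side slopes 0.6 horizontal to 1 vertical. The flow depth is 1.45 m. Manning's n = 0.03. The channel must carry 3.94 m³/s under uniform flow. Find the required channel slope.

S = 0.00057

With bottom width b = 2.88 m and side slope z = 0.6: A = (b + zy)y = (2.88 + 0.6×1.45)×1.45 = 5.438 m²; P = b + 2y√(1+z²) = 2.88 + 2×1.45×1.166 = 6.262 m.
Hydraulic radius R = A/P = 5.438/6.262 = 0.8683 m.
From Manning's equation, S = [nQ / (1 A R^(2/3))]² = [0.03 × 3.94 / (1 × 5.438 × 0.8683^(2/3))]² = 0.00057.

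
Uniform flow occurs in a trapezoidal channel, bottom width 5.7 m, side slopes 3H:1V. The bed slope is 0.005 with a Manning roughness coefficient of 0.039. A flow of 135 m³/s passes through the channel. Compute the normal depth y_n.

y_n = 3.19 m

Manning's equation rearranged: A R^(2/3) = nQ / (1·√S) = 0.039 × 135 / (√0.005) = 74.46.
Try y = 3.46 m: A R^(2/3) = 88.82 — too large.
Try y = 2.41 m: A R^(2/3) = 40.61 — too small.
Try y = 3.19 m: A R^(2/3) = 74.27 — close enough.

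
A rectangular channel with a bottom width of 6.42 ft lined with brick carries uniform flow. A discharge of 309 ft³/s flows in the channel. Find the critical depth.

y_c = 4.16 ft

For a rectangular channel, critical depth y_c = (q²/g)^(1/3) where q = Q/b = 309/6.42 = 48.13 ft²/s.
So y_c = (48.13²/32.2)^(1/3) = 4.16 ft.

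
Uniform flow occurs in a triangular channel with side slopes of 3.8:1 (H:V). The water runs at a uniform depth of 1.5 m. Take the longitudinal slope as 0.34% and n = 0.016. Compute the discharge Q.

Q = 25.2 m³/s

For a triangular section with side slope z = 3.8: A = zy² = 3.8×1.5² = 8.55 m²; P = 2y√(1+z²) = 2×1.5×3.929 = 11.79 m.
Hydraulic radius R = A/P = 8.55/11.79 = 0.7253 m.
Manning's equation: Q = (1/n) A R^(2/3) S^(1/2) = (1/0.016) × 8.55 × 0.7253^(2/3) × 0.0034^(1/2) = 25.2 m³/s.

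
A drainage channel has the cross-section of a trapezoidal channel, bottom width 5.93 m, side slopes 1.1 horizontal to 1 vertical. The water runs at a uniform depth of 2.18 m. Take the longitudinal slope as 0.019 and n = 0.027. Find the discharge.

Q = 119 m³/s

With bottom width b = 5.93 m and side slope z = 1.1: A = (b + zy)y = (5.93 + 1.1×2.18)×2.18 = 18.16 m²; P = b + 2y√(1+z²) = 5.93 + 2×2.18×1.487 = 12.41 m.
Hydraulic radius R = A/P = 18.16/12.41 = 1.463 m.
Manning's equation: Q = (1/n) A R^(2/3) S^(1/2) = (1/0.027) × 18.16 × 1.463^(2/3) × 0.019^(1/2) = 119 m³/s.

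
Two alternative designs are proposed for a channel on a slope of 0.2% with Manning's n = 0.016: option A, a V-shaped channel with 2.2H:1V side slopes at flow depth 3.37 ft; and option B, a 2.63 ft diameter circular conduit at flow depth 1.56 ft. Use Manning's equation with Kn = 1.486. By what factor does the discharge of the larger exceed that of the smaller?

Channel A: For a triangular section with side slope z = 2.2: A = zy² = 2.2×3.37² = 24.99 ft²; P = 2y√(1+z²) = 2×3.37×2.417 = 16.29 ft. Hydraulic radius R = A/P = 24.99/16.29 = 1.534 ft. Q_A = (1.486/0.016)·24.99·1.534^(2/3)·√0.002 = 138 ft³/s.
Channel B: For a circular section of diameter D = 2.63 ft at depth y = 1.56 ft, the central angle is θ = 2 arccos(1 − 2y/D) = 3.516 rad. Then A = (D²/8)(θ − sin θ) = 3.357 ft² and P = Dθ/2 = 4.624 ft. Hydraulic radius R = A/P = 3.357/4.624 = 0.726 ft. Q_B = (1.486/0.016)·3.357·0.726^(2/3)·√0.002 = 11.26 ft³/s.
The larger discharge is 138 ft³/s and the smaller is 11.26 ft³/s; the ratio is 12.3.

12.3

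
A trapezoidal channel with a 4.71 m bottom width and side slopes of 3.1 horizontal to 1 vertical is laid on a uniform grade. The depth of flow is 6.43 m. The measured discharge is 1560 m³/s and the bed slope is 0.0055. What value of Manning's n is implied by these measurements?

n = 0.017

With bottom width b = 4.71 m and side slope z = 3.1: A = (b + zy)y = (4.71 + 3.1×6.43)×6.43 = 158.5 m²; P = b + 2y√(1+z²) = 4.71 + 2×6.43×3.257 = 46.6 m.
Hydraulic radius R = A/P = 158.5/46.6 = 3.4 m.
Rearranging Manning's equation: n = (1/Q) A R^(2/3) S^(1/2) = (1/1560) × 158.5 × 3.4^(2/3) × √0.0055 = 0.017.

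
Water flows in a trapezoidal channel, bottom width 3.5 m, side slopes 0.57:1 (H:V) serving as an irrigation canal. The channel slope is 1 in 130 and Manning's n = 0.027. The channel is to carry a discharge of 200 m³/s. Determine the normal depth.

Manning's equation rearranged: A R^(2/3) = nQ / (1·√S) = 0.027 × 200 / (√0.007692) = 61.57.
At y = 3.91 m: A R^(2/3) = 33.04 — too small.
At y = 6.86 m: A R^(2/3) = 96.98 — too large.
At y = 5.44 m: A R^(2/3) = 61.49 — ≈ 61.57.

y_n = 5.44 m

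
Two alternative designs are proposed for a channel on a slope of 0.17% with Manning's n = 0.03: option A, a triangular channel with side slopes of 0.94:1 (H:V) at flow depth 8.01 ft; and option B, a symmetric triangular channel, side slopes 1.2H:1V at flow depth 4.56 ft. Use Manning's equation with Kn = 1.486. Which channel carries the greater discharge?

channel A

Channel A: For a triangular section with side slope z = 0.94: A = zy² = 0.94×8.01² = 60.31 ft²; P = 2y√(1+z²) = 2×8.01×1.372 = 21.99 ft. Hydraulic radius R = A/P = 60.31/21.99 = 2.743 ft. Q_A = (1.486/0.03)·60.31·2.743^(2/3)·√0.0017 = 241.4 ft³/s.
Channel B: For a triangular section with side slope z = 1.2: A = zy² = 1.2×4.56² = 24.95 ft²; P = 2y√(1+z²) = 2×4.56×1.562 = 14.25 ft. Hydraulic radius R = A/P = 24.95/14.25 = 1.752 ft. Q_B = (1.486/0.03)·24.95·1.752^(2/3)·√0.0017 = 74.05 ft³/s.
Q_A = 241.4 ft³/s vs Q_B = 74.05 ft³/s, so channel A carries more.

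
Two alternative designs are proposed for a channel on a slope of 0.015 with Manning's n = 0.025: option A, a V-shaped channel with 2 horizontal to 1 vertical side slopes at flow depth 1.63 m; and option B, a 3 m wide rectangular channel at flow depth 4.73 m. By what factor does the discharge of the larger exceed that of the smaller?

Channel A: For a triangular section with side slope z = 2: A = zy² = 2×1.63² = 5.314 m²; P = 2y√(1+z²) = 2×1.63×2.236 = 7.29 m. Hydraulic radius R = A/P = 5.314/7.29 = 0.729 m. Q_A = (1/0.025)·5.314·0.729^(2/3)·√0.015 = 21.09 m³/s.
Channel B: Flow area A = b·y = 3 × 4.73 = 14.19 m². Wetted perimeter P = b + 2y = 3 + 2×4.73 = 12.46 m. Hydraulic radius R = A/P = 14.19/12.46 = 1.139 m. Q_B = (1/0.025)·14.19·1.139^(2/3)·√0.015 = 75.81 m³/s.
The larger discharge is 75.81 m³/s and the smaller is 21.09 m³/s; the ratio is 3.6.

3.6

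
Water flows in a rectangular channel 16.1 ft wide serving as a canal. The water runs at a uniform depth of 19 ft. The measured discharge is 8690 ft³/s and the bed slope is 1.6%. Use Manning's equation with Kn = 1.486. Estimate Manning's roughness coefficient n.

n = 0.021

Flow area A = b·y = 16.1 × 19 = 305.9 ft². Wetted perimeter P = b + 2y = 16.1 + 2×19 = 54.1 ft.
Hydraulic radius R = A/P = 305.9/54.1 = 5.654 ft.
Rearranging Manning's equation: n = (1.486/Q) A R^(2/3) S^(1/2) = (1.486/8690) × 305.9 × 5.654^(2/3) × √0.016 = 0.021.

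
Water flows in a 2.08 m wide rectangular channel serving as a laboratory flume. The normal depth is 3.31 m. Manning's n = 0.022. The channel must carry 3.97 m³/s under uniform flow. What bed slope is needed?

S = 0.00022

Flow area A = b·y = 2.08 × 3.31 = 6.885 m². Wetted perimeter P = b + 2y = 2.08 + 2×3.31 = 8.7 m.
Hydraulic radius R = A/P = 6.885/8.7 = 0.7914 m.
From Manning's equation, S = [nQ / (1 A R^(2/3))]² = [0.022 × 3.97 / (1 × 6.885 × 0.7914^(2/3))]² = 0.00022.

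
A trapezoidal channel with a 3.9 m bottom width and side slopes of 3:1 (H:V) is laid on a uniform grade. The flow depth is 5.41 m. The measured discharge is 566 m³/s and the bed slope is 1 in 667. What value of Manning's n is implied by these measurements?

With bottom width b = 3.9 m and side slope z = 3: A = (b + zy)y = (3.9 + 3×5.41)×5.41 = 108.9 m²; P = b + 2y√(1+z²) = 3.9 + 2×5.41×3.162 = 38.12 m.
Hydraulic radius R = A/P = 108.9/38.12 = 2.857 m.
Rearranging Manning's equation: n = (1/Q) A R^(2/3) S^(1/2) = (1/566) × 108.9 × 2.857^(2/3) × √0.001499 = 0.015.

n = 0.015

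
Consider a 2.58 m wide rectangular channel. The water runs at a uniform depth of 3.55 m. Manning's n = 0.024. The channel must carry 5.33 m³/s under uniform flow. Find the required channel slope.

Flow area A = b·y = 2.58 × 3.55 = 9.159 m². Wetted perimeter P = b + 2y = 2.58 + 2×3.55 = 9.68 m.
Hydraulic radius R = A/P = 9.159/9.68 = 0.9462 m.
From Manning's equation, S = [nQ / (1 A R^(2/3))]² = [0.024 × 5.33 / (1 × 9.159 × 0.9462^(2/3))]² = 0.00021.

S = 0.00021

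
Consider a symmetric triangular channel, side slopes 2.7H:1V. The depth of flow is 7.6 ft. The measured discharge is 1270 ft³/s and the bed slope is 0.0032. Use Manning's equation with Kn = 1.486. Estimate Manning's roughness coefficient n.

For a triangular section with side slope z = 2.7: A = zy² = 2.7×7.6² = 156 ft²; P = 2y√(1+z²) = 2×7.6×2.879 = 43.76 ft.
Hydraulic radius R = A/P = 156/43.76 = 3.563 ft.
Rearranging Manning's equation: n = (1.486/Q) A R^(2/3) S^(1/2) = (1.486/1270) × 156 × 3.563^(2/3) × √0.0032 = 0.0241.

n = 0.0241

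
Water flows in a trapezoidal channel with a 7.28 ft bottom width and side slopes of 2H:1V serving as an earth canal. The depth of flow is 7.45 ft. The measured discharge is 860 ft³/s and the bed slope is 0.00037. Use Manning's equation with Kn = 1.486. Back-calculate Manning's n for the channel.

With bottom width b = 7.28 ft and side slope z = 2: A = (b + zy)y = (7.28 + 2×7.45)×7.45 = 165.2 ft²; P = b + 2y√(1+z²) = 7.28 + 2×7.45×2.236 = 40.6 ft.
Hydraulic radius R = A/P = 165.2/40.6 = 4.07 ft.
Rearranging Manning's equation: n = (1.486/Q) A R^(2/3) S^(1/2) = (1.486/860) × 165.2 × 4.07^(2/3) × √0.00037 = 0.014.

n = 0.014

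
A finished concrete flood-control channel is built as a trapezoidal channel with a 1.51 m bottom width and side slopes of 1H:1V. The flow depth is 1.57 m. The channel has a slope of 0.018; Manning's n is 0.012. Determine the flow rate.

Q = 47.1 m³/s

With bottom width b = 1.51 m and side slope z = 1: A = (b + zy)y = (1.51 + 1×1.57)×1.57 = 4.836 m²; P = b + 2y√(1+z²) = 1.51 + 2×1.57×1.414 = 5.951 m.
Hydraulic radius R = A/P = 4.836/5.951 = 0.8126 m.
Manning's equation: Q = (1/n) A R^(2/3) S^(1/2) = (1/0.012) × 4.836 × 0.8126^(2/3) × 0.018^(1/2) = 47.1 m³/s.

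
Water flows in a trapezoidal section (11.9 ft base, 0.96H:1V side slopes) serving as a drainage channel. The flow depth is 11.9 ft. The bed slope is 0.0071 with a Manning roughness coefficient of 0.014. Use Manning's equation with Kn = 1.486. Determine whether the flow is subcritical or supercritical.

supercritical

With bottom width b = 11.9 ft and side slope z = 0.96: A = (b + zy)y = (11.9 + 0.96×11.9)×11.9 = 277.6 ft²; P = b + 2y√(1+z²) = 11.9 + 2×11.9×1.386 = 44.89 ft.
Hydraulic radius R = A/P = 277.6/44.89 = 6.183 ft.
V = (1.486/n) R^(2/3) √S = (1.486/0.014) × 6.183^(2/3) × √0.0071 = 30.13 ft/s. Hydraulic depth D_h = A/T = 277.6/34.75 = 7.988 ft.
Froude number Fr = V/√(g·D_h) = 30.13/√(32.2×7.988) = 1.88, which is greater than 1, so the flow is supercritical.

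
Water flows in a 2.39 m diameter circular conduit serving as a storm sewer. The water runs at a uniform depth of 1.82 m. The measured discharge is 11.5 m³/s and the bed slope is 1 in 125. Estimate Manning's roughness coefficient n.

For a circular section of diameter D = 2.39 m at depth y = 1.82 m, the central angle is θ = 2 arccos(1 − 2y/D) = 4.242 rad. Then A = (D²/8)(θ − sin θ) = 3.666 m² and P = Dθ/2 = 5.07 m.
Hydraulic radius R = A/P = 3.666/5.07 = 0.7231 m.
Rearranging Manning's equation: n = (1/Q) A R^(2/3) S^(1/2) = (1/11.5) × 3.666 × 0.7231^(2/3) × √0.008 = 0.023.

n = 0.023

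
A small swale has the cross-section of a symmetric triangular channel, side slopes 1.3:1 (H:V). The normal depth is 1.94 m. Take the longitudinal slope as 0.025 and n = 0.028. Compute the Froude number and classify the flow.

supercritical

For a triangular section with side slope z = 1.3: A = zy² = 1.3×1.94² = 4.893 m²; P = 2y√(1+z²) = 2×1.94×1.64 = 6.364 m.
Hydraulic radius R = A/P = 4.893/6.364 = 0.7688 m.
V = (1/n) R^(2/3) √S = (1/0.028) × 0.7688^(2/3) × √0.025 = 4.739 m/s. Hydraulic depth D_h = A/T = 4.893/5.044 = 0.97 m.
Froude number Fr = V/√(g·D_h) = 4.739/√(9.81×0.97) = 1.54, which is greater than 1, so the flow is supercritical.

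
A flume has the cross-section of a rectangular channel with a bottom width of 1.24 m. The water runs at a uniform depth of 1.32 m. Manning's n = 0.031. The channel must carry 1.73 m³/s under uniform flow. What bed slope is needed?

Flow area A = b·y = 1.24 × 1.32 = 1.637 m². Wetted perimeter P = b + 2y = 1.24 + 2×1.32 = 3.88 m.
Hydraulic radius R = A/P = 1.637/3.88 = 0.4219 m.
From Manning's equation, S = [nQ / (1 A R^(2/3))]² = [0.031 × 1.73 / (1 × 1.637 × 0.4219^(2/3))]² = 0.00339.

S = 0.00339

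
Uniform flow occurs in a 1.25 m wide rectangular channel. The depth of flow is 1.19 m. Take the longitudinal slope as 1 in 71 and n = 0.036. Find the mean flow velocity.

V = 1.82 m/s

Flow area A = b·y = 1.25 × 1.19 = 1.487 m². Wetted perimeter P = b + 2y = 1.25 + 2×1.19 = 3.63 m.
Hydraulic radius R = A/P = 1.487/3.63 = 0.4098 m.
From Manning's equation, V = (1/n) R^(2/3) S^(1/2) = (1/0.036) × 0.4098^(2/3) × 0.01408^(1/2) = 1.82 m/s.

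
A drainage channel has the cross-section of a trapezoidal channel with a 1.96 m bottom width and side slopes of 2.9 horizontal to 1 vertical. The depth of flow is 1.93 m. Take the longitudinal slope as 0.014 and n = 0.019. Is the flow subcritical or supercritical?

supercritical

With bottom width b = 1.96 m and side slope z = 2.9: A = (b + zy)y = (1.96 + 2.9×1.93)×1.93 = 14.59 m²; P = b + 2y√(1+z²) = 1.96 + 2×1.93×3.068 = 13.8 m.
Hydraulic radius R = A/P = 14.59/13.8 = 1.057 m.
V = (1/n) R^(2/3) √S = (1/0.019) × 1.057^(2/3) × √0.014 = 6.461 m/s. Hydraulic depth D_h = A/T = 14.59/13.15 = 1.109 m.
Froude number Fr = V/√(g·D_h) = 6.461/√(9.81×1.109) = 1.96, which is greater than 1, so the flow is supercritical.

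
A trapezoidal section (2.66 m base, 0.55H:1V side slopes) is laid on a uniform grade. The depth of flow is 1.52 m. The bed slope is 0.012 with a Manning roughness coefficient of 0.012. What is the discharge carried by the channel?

Q = 44.1 m³/s

With bottom width b = 2.66 m and side slope z = 0.55: A = (b + zy)y = (2.66 + 0.55×1.52)×1.52 = 5.314 m²; P = b + 2y√(1+z²) = 2.66 + 2×1.52×1.141 = 6.129 m.
Hydraulic radius R = A/P = 5.314/6.129 = 0.8669 m.
Manning's equation: Q = (1/n) A R^(2/3) S^(1/2) = (1/0.012) × 5.314 × 0.8669^(2/3) × 0.012^(1/2) = 44.1 m³/s.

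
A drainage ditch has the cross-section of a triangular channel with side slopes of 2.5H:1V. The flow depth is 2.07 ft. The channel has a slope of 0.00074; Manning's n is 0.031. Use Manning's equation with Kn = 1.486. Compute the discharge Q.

Q = 13.6 ft³/s

For a triangular section with side slope z = 2.5: A = zy² = 2.5×2.07² = 10.71 ft²; P = 2y√(1+z²) = 2×2.07×2.693 = 11.15 ft.
Hydraulic radius R = A/P = 10.71/11.15 = 0.961 ft.
Manning's equation: Q = (1.486/n) A R^(2/3) S^(1/2) = (1.486/0.031) × 10.71 × 0.961^(2/3) × 0.00074^(1/2) = 13.6 ft³/s.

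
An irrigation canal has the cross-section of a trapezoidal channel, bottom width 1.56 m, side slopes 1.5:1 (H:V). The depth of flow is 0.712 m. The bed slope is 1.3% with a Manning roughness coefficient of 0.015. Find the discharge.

With bottom width b = 1.56 m and side slope z = 1.5: A = (b + zy)y = (1.56 + 1.5×0.712)×0.712 = 1.871 m²; P = b + 2y√(1+z²) = 1.56 + 2×0.712×1.803 = 4.127 m.
Hydraulic radius R = A/P = 1.871/4.127 = 0.4534 m.
Manning's equation: Q = (1/n) A R^(2/3) S^(1/2) = (1/0.015) × 1.871 × 0.4534^(2/3) × 0.013^(1/2) = 8.39 m³/s.

Q = 8.39 m³/s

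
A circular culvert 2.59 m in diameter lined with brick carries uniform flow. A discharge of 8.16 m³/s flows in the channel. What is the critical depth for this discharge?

y_c = 1.28 m

At critical depth, Q² T / (g A³) = 1, i.e. A³/T = Q²/g = 8.16²/9.81 = 6.788.
Try y = 1 m: A³/T = 2.622 — short.
Try y = 1.28 m: A³/T = 6.751 — close enough.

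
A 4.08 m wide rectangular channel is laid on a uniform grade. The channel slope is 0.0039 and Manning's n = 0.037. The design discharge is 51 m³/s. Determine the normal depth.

y_n = 5.65 m

Manning's equation rearranged: A R^(2/3) = nQ / (1·√S) = 0.037 × 51 / (√0.0039) = 30.22.
Try y = 6.34 m: A R^(2/3) = 34.55 — too large.
Try y = 5 m: A R^(2/3) = 26.12 — too small.
Try y = 5.65 m: A R^(2/3) = 30.19 — matches.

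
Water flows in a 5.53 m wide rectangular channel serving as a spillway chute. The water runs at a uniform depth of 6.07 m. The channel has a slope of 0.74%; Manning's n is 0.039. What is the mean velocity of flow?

V = 3.38 m/s

Flow area A = b·y = 5.53 × 6.07 = 33.57 m². Wetted perimeter P = b + 2y = 5.53 + 2×6.07 = 17.67 m.
Hydraulic radius R = A/P = 33.57/17.67 = 1.9 m.
From Manning's equation, V = (1/n) R^(2/3) S^(1/2) = (1/0.039) × 1.9^(2/3) × 0.0074^(1/2) = 3.38 m/s.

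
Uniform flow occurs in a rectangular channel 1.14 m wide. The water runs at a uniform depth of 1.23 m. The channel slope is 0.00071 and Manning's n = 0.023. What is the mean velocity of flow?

V = 0.618 m/s

Flow area A = b·y = 1.14 × 1.23 = 1.402 m². Wetted perimeter P = b + 2y = 1.14 + 2×1.23 = 3.6 m.
Hydraulic radius R = A/P = 1.402/3.6 = 0.3895 m.
From Manning's equation, V = (1/n) R^(2/3) S^(1/2) = (1/0.023) × 0.3895^(2/3) × 0.00071^(1/2) = 0.618 m/s.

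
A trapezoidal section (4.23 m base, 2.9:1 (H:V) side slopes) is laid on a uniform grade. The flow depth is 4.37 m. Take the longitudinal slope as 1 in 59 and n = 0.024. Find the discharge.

With bottom width b = 4.23 m and side slope z = 2.9: A = (b + zy)y = (4.23 + 2.9×4.37)×4.37 = 73.87 m²; P = b + 2y√(1+z²) = 4.23 + 2×4.37×3.068 = 31.04 m.
Hydraulic radius R = A/P = 73.87/31.04 = 2.38 m.
Manning's equation: Q = (1/n) A R^(2/3) S^(1/2) = (1/0.024) × 73.87 × 2.38^(2/3) × 0.01695^(1/2) = 714 m³/s.

Q = 714 m³/s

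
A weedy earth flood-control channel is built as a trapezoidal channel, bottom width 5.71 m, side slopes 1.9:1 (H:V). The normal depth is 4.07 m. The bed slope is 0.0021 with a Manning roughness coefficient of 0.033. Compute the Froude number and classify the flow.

subcritical

With bottom width b = 5.71 m and side slope z = 1.9: A = (b + zy)y = (5.71 + 1.9×4.07)×4.07 = 54.71 m²; P = b + 2y√(1+z²) = 5.71 + 2×4.07×2.147 = 23.19 m.
Hydraulic radius R = A/P = 54.71/23.19 = 2.36 m.
V = (1/n) R^(2/3) √S = (1/0.033) × 2.36^(2/3) × √0.0021 = 2.461 m/s. Hydraulic depth D_h = A/T = 54.71/21.18 = 2.584 m.
Froude number Fr = V/√(g·D_h) = 2.461/√(9.81×2.584) = 0.489, which is less than 1, so the flow is subcritical.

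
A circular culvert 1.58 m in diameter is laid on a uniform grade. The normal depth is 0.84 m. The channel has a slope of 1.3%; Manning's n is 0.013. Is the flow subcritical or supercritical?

For a circular section of diameter D = 1.58 m at depth y = 0.84 m, the central angle is θ = 2 arccos(1 − 2y/D) = 3.268 rad. Then A = (D²/8)(θ − sin θ) = 1.059 m² and P = Dθ/2 = 2.582 m.
Hydraulic radius R = A/P = 1.059/2.582 = 0.4103 m.
V = (1/n) R^(2/3) √S = (1/0.013) × 0.4103^(2/3) × √0.013 = 4.843 m/s. Hydraulic depth D_h = A/T = 1.059/1.577 = 0.6718 m.
Froude number Fr = V/√(g·D_h) = 4.843/√(9.81×0.6718) = 1.89, which is greater than 1, so the flow is supercritical.

supercritical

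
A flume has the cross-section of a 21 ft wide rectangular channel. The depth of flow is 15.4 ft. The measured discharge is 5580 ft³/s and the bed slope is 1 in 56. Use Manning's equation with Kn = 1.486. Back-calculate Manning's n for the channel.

Flow area A = b·y = 21 × 15.4 = 323.4 ft². Wetted perimeter P = b + 2y = 21 + 2×15.4 = 51.8 ft.
Hydraulic radius R = A/P = 323.4/51.8 = 6.243 ft.
Rearranging Manning's equation: n = (1.486/Q) A R^(2/3) S^(1/2) = (1.486/5580) × 323.4 × 6.243^(2/3) × √0.01786 = 0.039.

n = 0.039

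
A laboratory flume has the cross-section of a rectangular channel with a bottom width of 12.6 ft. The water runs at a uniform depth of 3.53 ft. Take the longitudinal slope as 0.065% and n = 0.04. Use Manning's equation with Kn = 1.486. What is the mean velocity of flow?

V = 1.63 ft/s

Flow area A = b·y = 12.6 × 3.53 = 44.48 ft². Wetted perimeter P = b + 2y = 12.6 + 2×3.53 = 19.66 ft.
Hydraulic radius R = A/P = 44.48/19.66 = 2.262 ft.
From Manning's equation, V = (1.486/n) R^(2/3) S^(1/2) = (1.486/0.04) × 2.262^(2/3) × 0.00065^(1/2) = 1.63 ft/s.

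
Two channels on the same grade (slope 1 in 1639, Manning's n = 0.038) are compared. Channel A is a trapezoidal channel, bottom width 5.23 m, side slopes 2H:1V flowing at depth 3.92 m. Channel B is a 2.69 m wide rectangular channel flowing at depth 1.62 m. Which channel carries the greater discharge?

channel A

Channel A: With bottom width b = 5.23 m and side slope z = 2: A = (b + zy)y = (5.23 + 2×3.92)×3.92 = 51.23 m²; P = b + 2y√(1+z²) = 5.23 + 2×3.92×2.236 = 22.76 m. Hydraulic radius R = A/P = 51.23/22.76 = 2.251 m. Q_A = (1/0.038)·51.23·2.251^(2/3)·√0.0006101 = 57.2 m³/s.
Channel B: Flow area A = b·y = 2.69 × 1.62 = 4.358 m². Wetted perimeter P = b + 2y = 2.69 + 2×1.62 = 5.93 m. Hydraulic radius R = A/P = 4.358/5.93 = 0.7349 m. Q_B = (1/0.038)·4.358·0.7349^(2/3)·√0.0006101 = 2.307 m³/s.
Q_A = 57.2 m³/s vs Q_B = 2.307 m³/s, so channel A carries more.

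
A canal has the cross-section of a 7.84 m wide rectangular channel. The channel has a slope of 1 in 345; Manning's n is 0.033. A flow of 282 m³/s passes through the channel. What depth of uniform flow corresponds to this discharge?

Manning's equation rearranged: A R^(2/3) = nQ / (1·√S) = 0.033 × 282 / (√0.002899) = 172.9.
At y = 8.57 m: A R^(2/3) = 129.9 — short.
At y = 12.6 m: A R^(2/3) = 205 — over.
At y = 10.9 m: A R^(2/3) = 173.1 — ≈ 172.9.

y_n = 10.9 m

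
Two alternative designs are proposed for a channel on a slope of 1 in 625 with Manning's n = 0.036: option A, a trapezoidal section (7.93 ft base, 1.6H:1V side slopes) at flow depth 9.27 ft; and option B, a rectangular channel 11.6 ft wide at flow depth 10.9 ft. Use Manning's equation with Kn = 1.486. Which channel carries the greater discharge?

channel A

Channel A: With bottom width b = 7.93 ft and side slope z = 1.6: A = (b + zy)y = (7.93 + 1.6×9.27)×9.27 = 211 ft²; P = b + 2y√(1+z²) = 7.93 + 2×9.27×1.887 = 42.91 ft. Hydraulic radius R = A/P = 211/42.91 = 4.917 ft. Q_A = (1.486/0.036)·211·4.917^(2/3)·√0.0016 = 1007 ft³/s.
Channel B: Flow area A = b·y = 11.6 × 10.9 = 126.4 ft². Wetted perimeter P = b + 2y = 11.6 + 2×10.9 = 33.4 ft. Hydraulic radius R = A/P = 126.4/33.4 = 3.786 ft. Q_B = (1.486/0.036)·126.4·3.786^(2/3)·√0.0016 = 507.1 ft³/s.
Q_A = 1007 ft³/s vs Q_B = 507.1 ft³/s, so channel A carries more.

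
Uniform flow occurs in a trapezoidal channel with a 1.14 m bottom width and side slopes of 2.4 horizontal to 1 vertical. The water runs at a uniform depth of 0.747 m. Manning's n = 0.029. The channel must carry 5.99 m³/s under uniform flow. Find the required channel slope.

With bottom width b = 1.14 m and side slope z = 2.4: A = (b + zy)y = (1.14 + 2.4×0.747)×0.747 = 2.191 m²; P = b + 2y√(1+z²) = 1.14 + 2×0.747×2.6 = 5.024 m.
Hydraulic radius R = A/P = 2.191/5.024 = 0.436 m.
From Manning's equation, S = [nQ / (1 A R^(2/3))]² = [0.029 × 5.99 / (1 × 2.191 × 0.436^(2/3))]² = 0.019.

S = 0.019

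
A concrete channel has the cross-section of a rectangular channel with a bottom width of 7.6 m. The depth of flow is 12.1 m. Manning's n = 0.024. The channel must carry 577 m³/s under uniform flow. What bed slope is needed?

Flow area A = b·y = 7.6 × 12.1 = 91.96 m². Wetted perimeter P = b + 2y = 7.6 + 2×12.1 = 31.8 m.
Hydraulic radius R = A/P = 91.96/31.8 = 2.892 m.
From Manning's equation, S = [nQ / (1 A R^(2/3))]² = [0.024 × 577 / (1 × 91.96 × 2.892^(2/3))]² = 0.0055.

S = 0.0055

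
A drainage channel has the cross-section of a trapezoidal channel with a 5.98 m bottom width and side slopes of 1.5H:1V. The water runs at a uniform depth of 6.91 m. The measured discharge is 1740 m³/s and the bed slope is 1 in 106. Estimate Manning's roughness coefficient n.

With bottom width b = 5.98 m and side slope z = 1.5: A = (b + zy)y = (5.98 + 1.5×6.91)×6.91 = 112.9 m²; P = b + 2y√(1+z²) = 5.98 + 2×6.91×1.803 = 30.89 m.
Hydraulic radius R = A/P = 112.9/30.89 = 3.656 m.
Rearranging Manning's equation: n = (1/Q) A R^(2/3) S^(1/2) = (1/1740) × 112.9 × 3.656^(2/3) × √0.009434 = 0.015.

n = 0.015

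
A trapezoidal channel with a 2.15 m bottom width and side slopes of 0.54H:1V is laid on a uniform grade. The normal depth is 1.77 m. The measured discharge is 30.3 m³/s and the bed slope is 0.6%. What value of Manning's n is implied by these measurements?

n = 0.013

With bottom width b = 2.15 m and side slope z = 0.54: A = (b + zy)y = (2.15 + 0.54×1.77)×1.77 = 5.497 m²; P = b + 2y√(1+z²) = 2.15 + 2×1.77×1.136 = 6.173 m.
Hydraulic radius R = A/P = 5.497/6.173 = 0.8905 m.
Rearranging Manning's equation: n = (1/Q) A R^(2/3) S^(1/2) = (1/30.3) × 5.497 × 0.8905^(2/3) × √0.006 = 0.013.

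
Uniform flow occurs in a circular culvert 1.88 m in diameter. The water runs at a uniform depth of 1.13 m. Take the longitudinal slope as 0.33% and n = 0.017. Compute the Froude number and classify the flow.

subcritical

For a circular section of diameter D = 1.88 m at depth y = 1.13 m, the central angle is θ = 2 arccos(1 − 2y/D) = 3.549 rad. Then A = (D²/8)(θ − sin θ) = 1.743 m² and P = Dθ/2 = 3.336 m.
Hydraulic radius R = A/P = 1.743/3.336 = 0.5224 m.
V = (1/n) R^(2/3) √S = (1/0.017) × 0.5224^(2/3) × √0.0033 = 2.192 m/s. Hydraulic depth D_h = A/T = 1.743/1.841 = 0.9465 m.
Froude number Fr = V/√(g·D_h) = 2.192/√(9.81×0.9465) = 0.719, which is less than 1, so the flow is subcritical.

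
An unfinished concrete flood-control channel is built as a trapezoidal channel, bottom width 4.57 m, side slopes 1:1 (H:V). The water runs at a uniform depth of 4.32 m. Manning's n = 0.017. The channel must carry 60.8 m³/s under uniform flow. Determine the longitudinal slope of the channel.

S = 0.00024

With bottom width b = 4.57 m and side slope z = 1: A = (b + zy)y = (4.57 + 1×4.32)×4.32 = 38.4 m²; P = b + 2y√(1+z²) = 4.57 + 2×4.32×1.414 = 16.79 m.
Hydraulic radius R = A/P = 38.4/16.79 = 2.288 m.
From Manning's equation, S = [nQ / (1 A R^(2/3))]² = [0.017 × 60.8 / (1 × 38.4 × 2.288^(2/3))]² = 0.00024.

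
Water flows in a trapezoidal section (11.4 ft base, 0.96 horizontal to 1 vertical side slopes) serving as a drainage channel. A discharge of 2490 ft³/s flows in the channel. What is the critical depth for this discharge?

At critical depth, Q² T / (g A³) = 1, i.e. A³/T = Q²/g = 2490²/32.2 = 192500.
Try y = 11 ft: A³/T = 433400 — too large.
Try y = 7.7 ft: A³/T = 115700 — too small.
Try y = 8.85 ft: A³/T = 192300 — matches.

y_c = 8.85 ft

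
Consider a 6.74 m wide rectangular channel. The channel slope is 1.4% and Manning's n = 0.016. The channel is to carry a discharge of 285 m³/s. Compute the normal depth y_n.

y_n = 3.86 m

Manning's equation rearranged: A R^(2/3) = nQ / (1·√S) = 0.016 × 285 / (√0.014) = 38.54.
Try y = 3.46 m: A R^(2/3) = 33.31 — too small.
Try y = 3.86 m: A R^(2/3) = 38.49 — ≈ 38.54.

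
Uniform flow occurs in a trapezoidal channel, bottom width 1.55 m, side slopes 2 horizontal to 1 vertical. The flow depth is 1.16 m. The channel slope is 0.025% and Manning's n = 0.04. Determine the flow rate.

Q = 1.35 m³/s

With bottom width b = 1.55 m and side slope z = 2: A = (b + zy)y = (1.55 + 2×1.16)×1.16 = 4.489 m²; P = b + 2y√(1+z²) = 1.55 + 2×1.16×2.236 = 6.738 m.
Hydraulic radius R = A/P = 4.489/6.738 = 0.6663 m.
Manning's equation: Q = (1/n) A R^(2/3) S^(1/2) = (1/0.04) × 4.489 × 0.6663^(2/3) × 0.00025^(1/2) = 1.35 m³/s.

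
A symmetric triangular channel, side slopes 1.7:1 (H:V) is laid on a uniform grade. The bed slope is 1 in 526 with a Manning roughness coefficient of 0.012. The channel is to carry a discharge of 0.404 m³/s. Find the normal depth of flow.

y_n = 0.444 m

Manning's equation rearranged: A R^(2/3) = nQ / (1·√S) = 0.012 × 0.404 / (√0.001901) = 0.1112.
Try y = 0.394 m: A R^(2/3) = 0.08092 — too small.
Try y = 0.51 m: A R^(2/3) = 0.161 — too large.
Try y = 0.444 m: A R^(2/3) = 0.1113 — close enough.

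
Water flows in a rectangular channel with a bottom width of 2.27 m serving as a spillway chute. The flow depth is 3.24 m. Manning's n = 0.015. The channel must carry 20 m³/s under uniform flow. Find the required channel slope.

Flow area A = b·y = 2.27 × 3.24 = 7.355 m². Wetted perimeter P = b + 2y = 2.27 + 2×3.24 = 8.75 m.
Hydraulic radius R = A/P = 7.355/8.75 = 0.8405 m.
From Manning's equation, S = [nQ / (1 A R^(2/3))]² = [0.015 × 20 / (1 × 7.355 × 0.8405^(2/3))]² = 0.0021.

S = 0.0021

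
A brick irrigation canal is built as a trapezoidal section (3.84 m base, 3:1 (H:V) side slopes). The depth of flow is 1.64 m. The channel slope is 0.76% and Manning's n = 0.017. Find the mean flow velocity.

V = 5.17 m/s

With bottom width b = 3.84 m and side slope z = 3: A = (b + zy)y = (3.84 + 3×1.64)×1.64 = 14.37 m²; P = b + 2y√(1+z²) = 3.84 + 2×1.64×3.162 = 14.21 m.
Hydraulic radius R = A/P = 14.37/14.21 = 1.011 m.
From Manning's equation, V = (1/n) R^(2/3) S^(1/2) = (1/0.017) × 1.011^(2/3) × 0.0076^(1/2) = 5.17 m/s.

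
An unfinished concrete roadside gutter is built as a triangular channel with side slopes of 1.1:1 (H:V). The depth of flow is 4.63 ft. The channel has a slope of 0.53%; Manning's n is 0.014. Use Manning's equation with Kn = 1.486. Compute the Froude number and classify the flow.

supercritical

For a triangular section with side slope z = 1.1: A = zy² = 1.1×4.63² = 23.58 ft²; P = 2y√(1+z²) = 2×4.63×1.487 = 13.77 ft.
Hydraulic radius R = A/P = 23.58/13.77 = 1.713 ft.
V = (1.486/n) R^(2/3) √S = (1.486/0.014) × 1.713^(2/3) × √0.0053 = 11.06 ft/s. Hydraulic depth D_h = A/T = 23.58/10.19 = 2.315 ft.
Froude number Fr = V/√(g·D_h) = 11.06/√(32.2×2.315) = 1.28, which is greater than 1, so the flow is supercritical.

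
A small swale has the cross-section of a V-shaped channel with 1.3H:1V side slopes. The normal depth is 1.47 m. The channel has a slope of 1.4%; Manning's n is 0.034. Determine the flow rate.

For a triangular section with side slope z = 1.3: A = zy² = 1.3×1.47² = 2.809 m²; P = 2y√(1+z²) = 2×1.47×1.64 = 4.822 m.
Hydraulic radius R = A/P = 2.809/4.822 = 0.5826 m.
Manning's equation: Q = (1/n) A R^(2/3) S^(1/2) = (1/0.034) × 2.809 × 0.5826^(2/3) × 0.014^(1/2) = 6.82 m³/s.

Q = 6.82 m³/s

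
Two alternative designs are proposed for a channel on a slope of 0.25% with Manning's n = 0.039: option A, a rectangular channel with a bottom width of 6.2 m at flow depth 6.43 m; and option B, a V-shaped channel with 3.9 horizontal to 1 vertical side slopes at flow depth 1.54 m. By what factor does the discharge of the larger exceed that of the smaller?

8.57

Channel A: Flow area A = b·y = 6.2 × 6.43 = 39.87 m². Wetted perimeter P = b + 2y = 6.2 + 2×6.43 = 19.06 m. Hydraulic radius R = A/P = 39.87/19.06 = 2.092 m. Q_A = (1/0.039)·39.87·2.092^(2/3)·√0.0025 = 83.59 m³/s.
Channel B: For a triangular section with side slope z = 3.9: A = zy² = 3.9×1.54² = 9.249 m²; P = 2y√(1+z²) = 2×1.54×4.026 = 12.4 m. Hydraulic radius R = A/P = 9.249/12.4 = 0.7459 m. Q_B = (1/0.039)·9.249·0.7459^(2/3)·√0.0025 = 9.753 m³/s.
The larger discharge is 83.59 m³/s and the smaller is 9.753 m³/s; the ratio is 8.57.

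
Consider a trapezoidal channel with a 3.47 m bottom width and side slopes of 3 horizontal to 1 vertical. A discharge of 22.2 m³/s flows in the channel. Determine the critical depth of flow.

y_c = 1.16 m

At critical depth, Q² T / (g A³) = 1, i.e. A³/T = Q²/g = 22.2²/9.81 = 50.24.
Try y = 1.27 m: A³/T = 71.26 — too large.
Try y = 0.863 m: A³/T = 16.53 — too small.
Try y = 1.16 m: A³/T = 50.24 — close enough.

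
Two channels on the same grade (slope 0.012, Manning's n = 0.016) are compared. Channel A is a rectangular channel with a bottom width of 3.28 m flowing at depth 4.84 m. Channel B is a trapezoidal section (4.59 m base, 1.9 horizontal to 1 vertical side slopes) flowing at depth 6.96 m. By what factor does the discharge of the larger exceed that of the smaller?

16

Channel A: Flow area A = b·y = 3.28 × 4.84 = 15.88 m². Wetted perimeter P = b + 2y = 3.28 + 2×4.84 = 12.96 m. Hydraulic radius R = A/P = 15.88/12.96 = 1.225 m. Q_A = (1/0.016)·15.88·1.225^(2/3)·√0.012 = 124.4 m³/s.
Channel B: With bottom width b = 4.59 m and side slope z = 1.9: A = (b + zy)y = (4.59 + 1.9×6.96)×6.96 = 124 m²; P = b + 2y√(1+z²) = 4.59 + 2×6.96×2.147 = 34.48 m. Hydraulic radius R = A/P = 124/34.48 = 3.596 m. Q_B = (1/0.016)·124·3.596^(2/3)·√0.012 = 1992 m³/s.
The larger discharge is 1992 m³/s and the smaller is 124.4 m³/s; the ratio is 16.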